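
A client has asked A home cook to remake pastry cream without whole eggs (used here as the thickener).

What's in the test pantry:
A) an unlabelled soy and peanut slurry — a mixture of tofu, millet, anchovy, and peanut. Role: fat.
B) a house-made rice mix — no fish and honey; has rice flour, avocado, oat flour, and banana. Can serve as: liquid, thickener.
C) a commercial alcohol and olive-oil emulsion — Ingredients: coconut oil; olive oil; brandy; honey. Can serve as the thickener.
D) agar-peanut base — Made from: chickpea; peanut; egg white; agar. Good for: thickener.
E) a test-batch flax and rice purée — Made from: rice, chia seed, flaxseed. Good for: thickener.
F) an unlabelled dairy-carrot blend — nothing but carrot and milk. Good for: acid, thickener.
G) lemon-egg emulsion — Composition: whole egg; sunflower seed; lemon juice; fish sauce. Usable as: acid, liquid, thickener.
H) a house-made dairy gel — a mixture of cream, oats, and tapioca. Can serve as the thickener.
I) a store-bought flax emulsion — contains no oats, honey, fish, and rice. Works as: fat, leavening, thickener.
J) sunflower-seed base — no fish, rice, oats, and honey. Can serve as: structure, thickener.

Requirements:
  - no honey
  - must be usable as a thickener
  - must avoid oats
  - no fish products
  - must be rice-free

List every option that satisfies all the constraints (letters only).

D, F, I, J

A: not usable as a thickener; has anchovy, so not fish-free — out
B: has oat flour, so not oat-free; has rice flour, so not rice-free — out
C: has honey, so not honey-free — no
D: egg white and peanut etc. — none of it excluded — OK
E: has rice, so not rice-free — reject
F: only milk and carrot; none excluded — keep
G: has fish sauce, so not fish-free — reject
H: has oats, so not oat-free — no
I: works as a thickener, no fish, no honey — valid
J: all constraints satisfied — keep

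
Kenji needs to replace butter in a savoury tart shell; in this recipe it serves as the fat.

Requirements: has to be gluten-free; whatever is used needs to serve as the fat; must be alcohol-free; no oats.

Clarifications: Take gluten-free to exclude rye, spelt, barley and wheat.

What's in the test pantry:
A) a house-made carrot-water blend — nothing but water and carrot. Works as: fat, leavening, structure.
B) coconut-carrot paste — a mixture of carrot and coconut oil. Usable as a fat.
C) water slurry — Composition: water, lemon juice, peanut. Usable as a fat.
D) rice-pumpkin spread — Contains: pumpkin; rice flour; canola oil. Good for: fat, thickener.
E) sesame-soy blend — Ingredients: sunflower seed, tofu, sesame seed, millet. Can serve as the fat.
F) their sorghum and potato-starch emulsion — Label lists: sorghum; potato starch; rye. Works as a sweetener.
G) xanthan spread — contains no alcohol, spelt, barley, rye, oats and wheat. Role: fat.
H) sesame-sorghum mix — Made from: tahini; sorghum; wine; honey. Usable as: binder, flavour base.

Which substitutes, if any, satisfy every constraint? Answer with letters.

A, B, C, D, E, G

A: works as a fat, no alcohol, no oats — OK
B: only coconut oil and carrot; none excluded — valid
C: only peanut, water and lemon juice; none excluded — OK
D: only rice flour, pumpkin and canola oil; none excluded — OK
E: all constraints satisfied — keep
F: not usable as a fat; has rye, so not gluten-free — reject
G: every rule checks out — keep
H: not usable as a fat; has wine, so not alcohol-free — out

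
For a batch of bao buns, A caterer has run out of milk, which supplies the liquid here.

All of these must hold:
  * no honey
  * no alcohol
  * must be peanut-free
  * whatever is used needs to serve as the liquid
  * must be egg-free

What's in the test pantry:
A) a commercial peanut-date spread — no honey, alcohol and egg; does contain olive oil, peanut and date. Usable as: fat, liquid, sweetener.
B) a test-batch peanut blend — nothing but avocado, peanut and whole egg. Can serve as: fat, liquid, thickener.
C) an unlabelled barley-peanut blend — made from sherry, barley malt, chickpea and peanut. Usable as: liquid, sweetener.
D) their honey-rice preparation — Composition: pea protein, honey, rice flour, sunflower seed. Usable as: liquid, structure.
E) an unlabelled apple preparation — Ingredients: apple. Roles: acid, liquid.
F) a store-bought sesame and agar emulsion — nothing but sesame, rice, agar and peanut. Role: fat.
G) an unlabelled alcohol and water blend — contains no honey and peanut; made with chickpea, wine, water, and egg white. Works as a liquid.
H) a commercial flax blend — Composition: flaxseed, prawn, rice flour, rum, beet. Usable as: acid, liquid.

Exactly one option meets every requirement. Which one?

E

A: has peanut, so not peanut-free — no
B: has peanut, so not peanut-free; has whole egg, so not egg-free — reject
C: has peanut, so not peanut-free; has sherry, so not alcohol-free — out
D: has honey, so not honey-free — out
E: works as a liquid, no peanut, no egg — keep
F: not usable as a liquid; has peanut, so not peanut-free — no
G: has egg white, so not egg-free; has wine, so not alcohol-free — out
H: has rum, so not alcohol-free — reject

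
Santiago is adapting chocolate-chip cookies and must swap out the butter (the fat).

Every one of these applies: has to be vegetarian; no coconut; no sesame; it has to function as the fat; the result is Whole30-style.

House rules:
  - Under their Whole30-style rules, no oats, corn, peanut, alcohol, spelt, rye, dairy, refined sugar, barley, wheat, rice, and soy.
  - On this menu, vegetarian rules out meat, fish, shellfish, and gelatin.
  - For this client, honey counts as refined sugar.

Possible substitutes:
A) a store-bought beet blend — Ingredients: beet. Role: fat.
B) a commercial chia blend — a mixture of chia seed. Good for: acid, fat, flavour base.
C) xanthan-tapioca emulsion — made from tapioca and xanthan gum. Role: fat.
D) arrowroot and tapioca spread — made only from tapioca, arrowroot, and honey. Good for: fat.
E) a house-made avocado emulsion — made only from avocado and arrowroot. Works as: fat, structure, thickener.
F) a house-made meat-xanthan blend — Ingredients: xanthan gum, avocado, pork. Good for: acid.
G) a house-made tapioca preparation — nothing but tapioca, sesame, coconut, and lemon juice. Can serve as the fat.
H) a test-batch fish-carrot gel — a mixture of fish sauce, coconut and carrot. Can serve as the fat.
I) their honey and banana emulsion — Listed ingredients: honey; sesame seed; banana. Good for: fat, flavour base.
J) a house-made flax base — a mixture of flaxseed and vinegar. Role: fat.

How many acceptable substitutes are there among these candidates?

A: nothing on the exclusion list — keep
B: every rule checks out — valid
C: only xanthan gum and tapioca; none excluded — OK
D: has honey, so not Whole30-style — out
E: no coconut, vegetarian — keep
F: not usable as a fat; has pork, so not vegetarian — out
G: has sesame, so not sesame-free; has coconut, so not coconut-free — reject
H: has fish sauce, so not vegetarian; has coconut, so not coconut-free — no
I: has honey, so not Whole30-style; has sesame seed, so not sesame-free — reject
J: only vinegar and flaxseed; none excluded — keep

5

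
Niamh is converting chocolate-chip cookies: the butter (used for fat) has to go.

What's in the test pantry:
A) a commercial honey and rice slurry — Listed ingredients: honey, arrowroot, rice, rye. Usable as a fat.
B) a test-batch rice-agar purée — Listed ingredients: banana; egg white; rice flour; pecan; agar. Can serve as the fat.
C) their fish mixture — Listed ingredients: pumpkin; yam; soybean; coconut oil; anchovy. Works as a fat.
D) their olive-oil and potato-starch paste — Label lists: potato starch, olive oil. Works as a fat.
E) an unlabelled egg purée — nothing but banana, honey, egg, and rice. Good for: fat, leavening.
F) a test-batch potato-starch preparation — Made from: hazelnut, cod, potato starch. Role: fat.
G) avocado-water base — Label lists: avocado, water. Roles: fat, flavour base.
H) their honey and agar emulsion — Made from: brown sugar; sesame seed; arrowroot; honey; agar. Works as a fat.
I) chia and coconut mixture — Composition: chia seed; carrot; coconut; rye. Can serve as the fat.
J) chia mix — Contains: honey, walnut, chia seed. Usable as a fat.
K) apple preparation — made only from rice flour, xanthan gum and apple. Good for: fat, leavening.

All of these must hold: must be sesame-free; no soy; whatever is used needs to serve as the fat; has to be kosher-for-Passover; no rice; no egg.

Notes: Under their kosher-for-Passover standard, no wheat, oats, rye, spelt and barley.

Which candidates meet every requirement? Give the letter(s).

A: has rye, so not kosher-for-Passover; has rice, so not rice-free — out
B: has rice flour, so not rice-free; has egg white, so not egg-free — no
C: has soybean, so not soy-free — reject
D: works as a fat, kosher-for-Passover, no egg — OK
E: has rice, so not rice-free; has egg, so not egg-free — out
F: only cod, hazelnut and potato starch; none excluded — keep
G: works as a fat, no rice, no sesame — keep
H: has sesame seed, so not sesame-free — out
I: has rye, so not kosher-for-Passover — reject
J: only honey, walnut and chia seed; none excluded — keep
K: has rice flour, so not rice-free — no

D, F, G, J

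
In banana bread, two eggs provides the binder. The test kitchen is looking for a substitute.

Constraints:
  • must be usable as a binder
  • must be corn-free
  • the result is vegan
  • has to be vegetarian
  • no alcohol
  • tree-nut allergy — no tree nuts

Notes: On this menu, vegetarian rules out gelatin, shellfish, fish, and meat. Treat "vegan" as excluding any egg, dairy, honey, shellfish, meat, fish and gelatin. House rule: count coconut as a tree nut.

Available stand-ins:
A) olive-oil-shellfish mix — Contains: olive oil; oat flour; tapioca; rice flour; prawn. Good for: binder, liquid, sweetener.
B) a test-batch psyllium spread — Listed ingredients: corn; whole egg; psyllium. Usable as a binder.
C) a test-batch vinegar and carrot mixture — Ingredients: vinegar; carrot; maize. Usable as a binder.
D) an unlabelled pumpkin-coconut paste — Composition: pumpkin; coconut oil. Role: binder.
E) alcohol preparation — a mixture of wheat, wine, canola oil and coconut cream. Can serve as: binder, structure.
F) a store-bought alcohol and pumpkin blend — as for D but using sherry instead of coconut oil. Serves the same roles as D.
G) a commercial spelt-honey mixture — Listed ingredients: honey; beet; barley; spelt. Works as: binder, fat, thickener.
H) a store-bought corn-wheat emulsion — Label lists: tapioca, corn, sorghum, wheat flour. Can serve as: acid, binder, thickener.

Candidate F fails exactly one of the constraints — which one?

usable as a binder: satisfied
vegetarian: satisfied
vegan: satisfied
corn-free: satisfied
tree-nut-free: satisfied
alcohol-free: has sherry — fails

alcohol-free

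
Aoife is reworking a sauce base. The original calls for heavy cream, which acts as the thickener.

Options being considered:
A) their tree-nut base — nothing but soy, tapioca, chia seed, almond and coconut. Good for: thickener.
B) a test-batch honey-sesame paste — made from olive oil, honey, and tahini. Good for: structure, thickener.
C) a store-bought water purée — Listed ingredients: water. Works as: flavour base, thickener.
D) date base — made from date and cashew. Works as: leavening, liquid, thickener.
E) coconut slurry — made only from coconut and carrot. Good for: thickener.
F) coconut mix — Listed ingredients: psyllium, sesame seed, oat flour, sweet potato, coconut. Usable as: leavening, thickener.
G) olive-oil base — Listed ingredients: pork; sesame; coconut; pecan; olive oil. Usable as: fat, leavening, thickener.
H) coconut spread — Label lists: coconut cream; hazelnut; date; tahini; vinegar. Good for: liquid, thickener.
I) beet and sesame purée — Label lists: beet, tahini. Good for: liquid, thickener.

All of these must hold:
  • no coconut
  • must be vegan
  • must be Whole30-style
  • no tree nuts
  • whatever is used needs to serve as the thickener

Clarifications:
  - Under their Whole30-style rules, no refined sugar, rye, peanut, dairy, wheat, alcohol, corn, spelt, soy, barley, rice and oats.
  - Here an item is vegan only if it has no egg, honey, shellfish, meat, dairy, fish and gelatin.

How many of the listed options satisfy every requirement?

2

A: has soy, so not Whole30-style; has almond, so not tree-nut-free (and 1 more) — reject
B: has honey, so not vegan — out
C: works as a thickener, Whole30-style, no tree nuts — valid
D: has cashew, so not tree-nut-free — out
E: has coconut, so not coconut-free — out
F: has oat flour, so not Whole30-style; has coconut, so not coconut-free — out
G: has pork, so not vegan; has pecan, so not tree-nut-free (and 1 more) — reject
H: has hazelnut, so not tree-nut-free; has coconut cream, so not coconut-free — no
I: works as a thickener, no tree nuts, no coconut — OK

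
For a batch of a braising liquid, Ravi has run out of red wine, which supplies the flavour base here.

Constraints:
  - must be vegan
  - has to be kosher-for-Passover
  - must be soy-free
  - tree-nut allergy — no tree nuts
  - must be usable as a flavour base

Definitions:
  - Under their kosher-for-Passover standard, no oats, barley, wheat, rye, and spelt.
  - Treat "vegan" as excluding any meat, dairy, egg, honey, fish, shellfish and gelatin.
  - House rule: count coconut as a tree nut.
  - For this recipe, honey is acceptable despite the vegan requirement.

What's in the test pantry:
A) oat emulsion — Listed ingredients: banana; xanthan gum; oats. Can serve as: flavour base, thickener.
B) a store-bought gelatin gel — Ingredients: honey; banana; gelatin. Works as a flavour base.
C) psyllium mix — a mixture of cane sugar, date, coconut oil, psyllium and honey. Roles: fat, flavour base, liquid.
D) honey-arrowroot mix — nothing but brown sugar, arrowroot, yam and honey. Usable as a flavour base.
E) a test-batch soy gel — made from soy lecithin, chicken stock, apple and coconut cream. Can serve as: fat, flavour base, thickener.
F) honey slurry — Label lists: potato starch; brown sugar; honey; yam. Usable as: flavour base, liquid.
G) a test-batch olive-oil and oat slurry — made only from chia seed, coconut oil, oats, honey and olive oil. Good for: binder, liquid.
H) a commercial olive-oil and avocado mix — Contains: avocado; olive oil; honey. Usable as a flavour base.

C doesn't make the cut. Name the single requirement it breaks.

tree-nut-free

usable as a flavour base: satisfied
kosher-for-Passover: satisfied
vegan: satisfied
tree-nut-free: has coconut oil — fails
soy-free: satisfied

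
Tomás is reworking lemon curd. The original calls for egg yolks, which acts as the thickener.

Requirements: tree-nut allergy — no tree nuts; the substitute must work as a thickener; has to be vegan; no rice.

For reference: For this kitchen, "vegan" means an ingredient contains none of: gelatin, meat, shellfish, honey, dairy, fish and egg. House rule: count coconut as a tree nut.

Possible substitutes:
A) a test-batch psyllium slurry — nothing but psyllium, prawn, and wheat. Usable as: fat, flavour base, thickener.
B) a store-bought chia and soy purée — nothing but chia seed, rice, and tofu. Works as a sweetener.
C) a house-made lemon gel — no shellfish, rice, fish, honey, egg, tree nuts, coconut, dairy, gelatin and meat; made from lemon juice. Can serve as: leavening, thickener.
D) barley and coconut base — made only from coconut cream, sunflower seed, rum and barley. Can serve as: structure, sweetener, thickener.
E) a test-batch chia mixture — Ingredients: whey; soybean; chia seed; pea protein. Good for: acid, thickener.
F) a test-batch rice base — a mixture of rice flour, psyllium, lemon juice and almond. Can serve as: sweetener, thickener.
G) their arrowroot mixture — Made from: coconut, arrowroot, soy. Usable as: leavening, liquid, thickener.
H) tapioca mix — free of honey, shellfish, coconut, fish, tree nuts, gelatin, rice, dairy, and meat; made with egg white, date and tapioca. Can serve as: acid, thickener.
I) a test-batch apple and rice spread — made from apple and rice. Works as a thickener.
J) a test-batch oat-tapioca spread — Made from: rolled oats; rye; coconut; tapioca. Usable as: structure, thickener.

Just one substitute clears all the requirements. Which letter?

A: has prawn, so not vegan — no
B: not usable as a thickener; has rice, so not rice-free — reject
C: all constraints satisfied — keep
D: has coconut cream, so not tree-nut-free — no
E: has whey, so not vegan — reject
F: has rice flour, so not rice-free; has almond, so not tree-nut-free — reject
G: has coconut, so not tree-nut-free — no
H: has egg white, so not vegan — out
I: has rice, so not rice-free — reject
J: has coconut, so not tree-nut-free — no

C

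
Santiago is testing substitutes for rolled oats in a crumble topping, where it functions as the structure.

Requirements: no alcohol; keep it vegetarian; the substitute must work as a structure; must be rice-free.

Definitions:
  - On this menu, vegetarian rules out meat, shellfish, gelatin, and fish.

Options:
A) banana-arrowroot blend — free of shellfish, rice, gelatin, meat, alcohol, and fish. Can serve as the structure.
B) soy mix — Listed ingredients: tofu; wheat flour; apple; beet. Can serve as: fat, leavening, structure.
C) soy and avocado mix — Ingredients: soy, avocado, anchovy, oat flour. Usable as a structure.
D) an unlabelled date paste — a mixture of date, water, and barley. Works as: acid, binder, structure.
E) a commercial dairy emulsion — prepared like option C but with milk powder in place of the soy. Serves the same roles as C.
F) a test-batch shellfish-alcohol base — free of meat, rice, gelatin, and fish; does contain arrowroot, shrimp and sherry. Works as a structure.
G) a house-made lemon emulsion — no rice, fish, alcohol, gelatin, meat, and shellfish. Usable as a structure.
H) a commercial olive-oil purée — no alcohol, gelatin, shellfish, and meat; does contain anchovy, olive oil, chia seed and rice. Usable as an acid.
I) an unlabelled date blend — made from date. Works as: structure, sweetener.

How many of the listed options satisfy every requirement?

5

A: works as a structure, vegetarian, no alcohol — valid
B: nothing on the exclusion list — valid
C: has anchovy, so not vegetarian — reject
D: all constraints satisfied — valid
E: has anchovy, so not vegetarian — out
F: has shrimp, so not vegetarian; has sherry, so not alcohol-free — no
G: all constraints satisfied — OK
H: not usable as a structure; has anchovy, so not vegetarian (and 1 more) — reject
I: nothing on the exclusion list — keep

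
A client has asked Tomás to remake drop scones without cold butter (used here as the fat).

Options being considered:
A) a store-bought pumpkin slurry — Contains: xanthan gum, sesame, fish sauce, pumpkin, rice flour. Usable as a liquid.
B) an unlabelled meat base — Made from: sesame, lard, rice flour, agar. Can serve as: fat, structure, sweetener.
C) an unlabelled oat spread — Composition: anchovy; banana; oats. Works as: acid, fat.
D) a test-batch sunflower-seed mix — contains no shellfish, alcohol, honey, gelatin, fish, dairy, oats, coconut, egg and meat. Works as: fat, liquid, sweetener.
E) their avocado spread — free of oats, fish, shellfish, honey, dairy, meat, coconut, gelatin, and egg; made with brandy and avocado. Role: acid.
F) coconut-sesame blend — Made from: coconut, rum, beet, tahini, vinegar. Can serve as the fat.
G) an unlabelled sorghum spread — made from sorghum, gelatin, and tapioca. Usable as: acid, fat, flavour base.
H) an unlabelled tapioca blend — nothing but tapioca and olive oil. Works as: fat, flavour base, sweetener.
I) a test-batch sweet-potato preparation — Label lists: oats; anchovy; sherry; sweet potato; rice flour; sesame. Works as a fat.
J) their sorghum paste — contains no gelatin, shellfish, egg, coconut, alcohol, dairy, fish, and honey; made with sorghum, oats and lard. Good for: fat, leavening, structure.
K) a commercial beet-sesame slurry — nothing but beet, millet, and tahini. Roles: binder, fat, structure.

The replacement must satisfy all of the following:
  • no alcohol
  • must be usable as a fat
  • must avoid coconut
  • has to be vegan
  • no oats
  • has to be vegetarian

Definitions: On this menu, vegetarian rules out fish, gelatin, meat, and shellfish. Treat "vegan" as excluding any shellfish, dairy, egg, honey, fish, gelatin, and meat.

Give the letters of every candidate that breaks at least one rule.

A: not usable as a fat; has fish sauce, so not vegetarian (and 1 more) — no
B: has lard, so not vegetarian; has lard, so not vegan — reject
C: has anchovy, so not vegetarian; has anchovy, so not vegan (and 1 more) — no
D: vegetarian, no coconut — OK
E: not usable as a fat; has brandy, so not alcohol-free — no
F: has rum, so not alcohol-free; has coconut, so not coconut-free — no
G: has gelatin, so not vegetarian; has gelatin, so not vegan — no
H: only olive oil and tapioca; none excluded — OK
I: has anchovy, so not vegetarian; has anchovy, so not vegan (and 2 more) — no
J: has lard, so not vegetarian; has lard, so not vegan (and 1 more) — reject
K: vegan, no coconut — OK

A, B, C, E, F, G, I, J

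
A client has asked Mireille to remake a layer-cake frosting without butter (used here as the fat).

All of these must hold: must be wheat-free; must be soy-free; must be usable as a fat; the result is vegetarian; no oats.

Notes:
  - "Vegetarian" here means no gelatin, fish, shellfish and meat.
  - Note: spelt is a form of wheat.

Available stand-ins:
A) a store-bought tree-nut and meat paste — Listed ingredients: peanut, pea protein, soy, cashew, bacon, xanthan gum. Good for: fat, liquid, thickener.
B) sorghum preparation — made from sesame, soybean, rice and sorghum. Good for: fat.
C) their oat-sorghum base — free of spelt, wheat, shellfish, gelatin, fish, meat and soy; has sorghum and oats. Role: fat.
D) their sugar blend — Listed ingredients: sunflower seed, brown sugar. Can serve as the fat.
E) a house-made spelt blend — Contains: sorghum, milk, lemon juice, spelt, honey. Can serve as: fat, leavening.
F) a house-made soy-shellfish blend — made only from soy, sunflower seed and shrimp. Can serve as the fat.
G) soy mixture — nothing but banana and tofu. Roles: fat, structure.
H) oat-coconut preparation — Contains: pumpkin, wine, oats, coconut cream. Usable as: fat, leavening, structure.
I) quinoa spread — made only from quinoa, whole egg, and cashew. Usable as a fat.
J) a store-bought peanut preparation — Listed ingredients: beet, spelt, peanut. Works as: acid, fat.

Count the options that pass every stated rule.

A: has bacon, so not vegetarian; has soy, so not soy-free — no
B: has soybean, so not soy-free — reject
C: has oats, so not oat-free — out
D: no soy, wheat-free — valid
E: has spelt, so not wheat-free — out
F: has shrimp, so not vegetarian; has soy, so not soy-free — reject
G: has tofu, so not soy-free — no
H: has oats, so not oat-free — out
I: only whole egg, cashew and quinoa; none excluded — OK
J: has spelt, so not wheat-free — no

2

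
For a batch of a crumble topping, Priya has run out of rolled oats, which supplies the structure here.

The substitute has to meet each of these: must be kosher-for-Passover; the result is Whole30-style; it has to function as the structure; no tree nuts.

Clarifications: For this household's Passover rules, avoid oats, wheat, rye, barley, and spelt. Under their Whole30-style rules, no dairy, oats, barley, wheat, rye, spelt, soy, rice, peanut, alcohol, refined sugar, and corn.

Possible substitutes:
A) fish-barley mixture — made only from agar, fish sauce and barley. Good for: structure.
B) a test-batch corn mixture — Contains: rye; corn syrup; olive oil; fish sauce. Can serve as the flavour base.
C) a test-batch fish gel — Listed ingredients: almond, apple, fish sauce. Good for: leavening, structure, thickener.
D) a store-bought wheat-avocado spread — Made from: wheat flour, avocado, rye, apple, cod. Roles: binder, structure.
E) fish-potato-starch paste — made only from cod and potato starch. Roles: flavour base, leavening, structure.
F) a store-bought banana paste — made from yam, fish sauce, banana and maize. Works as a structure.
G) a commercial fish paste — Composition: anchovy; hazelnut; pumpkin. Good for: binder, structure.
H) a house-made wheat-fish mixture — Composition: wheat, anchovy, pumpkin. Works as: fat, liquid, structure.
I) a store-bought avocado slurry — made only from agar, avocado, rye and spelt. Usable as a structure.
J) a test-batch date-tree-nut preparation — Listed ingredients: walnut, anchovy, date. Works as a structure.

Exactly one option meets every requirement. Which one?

E

A: has barley, so not kosher-for-Passover; has barley, so not Whole30-style — no
B: not usable as a structure; has rye, so not kosher-for-Passover (and 1 more) — out
C: has almond, so not tree-nut-free — no
D: has rye, so not kosher-for-Passover; has rye, so not Whole30-style — no
E: every rule checks out — valid
F: has maize, so not Whole30-style — out
G: has hazelnut, so not tree-nut-free — reject
H: has wheat, so not kosher-for-Passover; has wheat, so not Whole30-style — no
I: has rye, so not kosher-for-Passover; has rye, so not Whole30-style — out
J: has walnut, so not tree-nut-free — no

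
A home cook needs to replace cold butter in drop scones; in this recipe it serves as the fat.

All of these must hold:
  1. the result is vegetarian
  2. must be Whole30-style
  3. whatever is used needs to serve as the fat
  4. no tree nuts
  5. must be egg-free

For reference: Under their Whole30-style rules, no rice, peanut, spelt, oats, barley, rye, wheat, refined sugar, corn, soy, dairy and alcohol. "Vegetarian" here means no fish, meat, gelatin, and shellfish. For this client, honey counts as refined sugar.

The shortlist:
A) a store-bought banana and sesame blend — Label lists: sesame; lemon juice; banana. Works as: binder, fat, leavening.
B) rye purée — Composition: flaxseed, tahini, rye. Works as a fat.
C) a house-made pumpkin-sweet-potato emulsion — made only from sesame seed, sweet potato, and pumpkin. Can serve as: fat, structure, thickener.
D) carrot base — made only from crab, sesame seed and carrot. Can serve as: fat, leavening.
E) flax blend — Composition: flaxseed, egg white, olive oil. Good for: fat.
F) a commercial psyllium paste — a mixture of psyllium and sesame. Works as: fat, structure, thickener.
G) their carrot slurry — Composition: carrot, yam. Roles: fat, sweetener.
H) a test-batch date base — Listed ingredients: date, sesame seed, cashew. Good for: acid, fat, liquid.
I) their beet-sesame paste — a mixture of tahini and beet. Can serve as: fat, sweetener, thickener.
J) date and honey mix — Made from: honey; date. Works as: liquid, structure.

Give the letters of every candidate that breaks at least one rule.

A: no tree nuts, Whole30-style — keep
B: has rye, so not Whole30-style — no
C: only sesame seed, sweet potato and pumpkin; none excluded — keep
D: has crab, so not vegetarian — reject
E: has egg white, so not egg-free — reject
F: every rule checks out — OK
G: Whole30-style, vegetarian — OK
H: has cashew, so not tree-nut-free — no
I: nothing on the exclusion list — valid
J: not usable as a fat; has honey, so not Whole30-style — no

B, D, E, H, J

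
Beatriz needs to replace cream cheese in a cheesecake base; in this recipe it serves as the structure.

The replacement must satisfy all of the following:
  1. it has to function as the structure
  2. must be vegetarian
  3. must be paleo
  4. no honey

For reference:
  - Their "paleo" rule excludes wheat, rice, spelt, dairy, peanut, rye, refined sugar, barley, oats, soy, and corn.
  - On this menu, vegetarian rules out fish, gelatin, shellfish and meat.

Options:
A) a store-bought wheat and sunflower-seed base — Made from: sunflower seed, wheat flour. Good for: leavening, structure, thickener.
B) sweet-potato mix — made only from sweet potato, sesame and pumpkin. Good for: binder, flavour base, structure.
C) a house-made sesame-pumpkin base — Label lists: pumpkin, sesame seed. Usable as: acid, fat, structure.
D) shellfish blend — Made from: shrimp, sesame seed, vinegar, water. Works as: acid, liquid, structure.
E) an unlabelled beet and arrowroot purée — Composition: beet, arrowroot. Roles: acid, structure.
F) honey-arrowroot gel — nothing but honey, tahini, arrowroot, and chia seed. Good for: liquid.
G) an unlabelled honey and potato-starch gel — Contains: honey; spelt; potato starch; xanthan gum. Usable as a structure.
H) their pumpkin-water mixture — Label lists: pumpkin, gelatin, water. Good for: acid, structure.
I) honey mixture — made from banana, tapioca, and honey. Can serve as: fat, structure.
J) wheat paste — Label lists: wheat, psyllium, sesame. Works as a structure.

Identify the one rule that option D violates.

usable as a structure: satisfied
paleo: satisfied
vegetarian: has shrimp — fails
honey-free: satisfied

vegetarian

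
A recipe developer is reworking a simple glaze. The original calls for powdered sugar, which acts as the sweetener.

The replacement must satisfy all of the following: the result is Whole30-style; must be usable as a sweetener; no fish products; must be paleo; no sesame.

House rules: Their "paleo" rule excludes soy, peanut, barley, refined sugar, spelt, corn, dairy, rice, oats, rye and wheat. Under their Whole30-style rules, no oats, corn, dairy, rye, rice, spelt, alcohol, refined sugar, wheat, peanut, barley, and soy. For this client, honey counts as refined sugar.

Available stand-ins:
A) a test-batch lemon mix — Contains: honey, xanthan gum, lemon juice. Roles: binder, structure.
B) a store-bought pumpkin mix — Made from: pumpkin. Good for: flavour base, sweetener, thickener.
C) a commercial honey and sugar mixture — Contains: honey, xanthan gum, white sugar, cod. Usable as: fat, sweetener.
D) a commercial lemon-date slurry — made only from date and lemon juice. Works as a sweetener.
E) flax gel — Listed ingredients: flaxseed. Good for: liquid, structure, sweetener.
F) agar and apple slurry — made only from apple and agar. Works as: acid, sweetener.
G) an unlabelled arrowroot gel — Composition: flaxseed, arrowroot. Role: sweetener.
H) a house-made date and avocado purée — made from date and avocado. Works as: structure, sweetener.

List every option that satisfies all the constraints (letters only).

A: not usable as a sweetener; has honey, so not paleo (and 1 more) — no
B: works as a sweetener, no sesame, paleo — OK
C: has honey, so not paleo; has honey, so not Whole30-style (and 1 more) — no
D: nothing on the exclusion list — valid
E: only flaxseed; none excluded — valid
F: only apple and agar; none excluded — valid
G: no fish, no sesame — OK
H: every rule checks out — valid

B, D, E, F, G, H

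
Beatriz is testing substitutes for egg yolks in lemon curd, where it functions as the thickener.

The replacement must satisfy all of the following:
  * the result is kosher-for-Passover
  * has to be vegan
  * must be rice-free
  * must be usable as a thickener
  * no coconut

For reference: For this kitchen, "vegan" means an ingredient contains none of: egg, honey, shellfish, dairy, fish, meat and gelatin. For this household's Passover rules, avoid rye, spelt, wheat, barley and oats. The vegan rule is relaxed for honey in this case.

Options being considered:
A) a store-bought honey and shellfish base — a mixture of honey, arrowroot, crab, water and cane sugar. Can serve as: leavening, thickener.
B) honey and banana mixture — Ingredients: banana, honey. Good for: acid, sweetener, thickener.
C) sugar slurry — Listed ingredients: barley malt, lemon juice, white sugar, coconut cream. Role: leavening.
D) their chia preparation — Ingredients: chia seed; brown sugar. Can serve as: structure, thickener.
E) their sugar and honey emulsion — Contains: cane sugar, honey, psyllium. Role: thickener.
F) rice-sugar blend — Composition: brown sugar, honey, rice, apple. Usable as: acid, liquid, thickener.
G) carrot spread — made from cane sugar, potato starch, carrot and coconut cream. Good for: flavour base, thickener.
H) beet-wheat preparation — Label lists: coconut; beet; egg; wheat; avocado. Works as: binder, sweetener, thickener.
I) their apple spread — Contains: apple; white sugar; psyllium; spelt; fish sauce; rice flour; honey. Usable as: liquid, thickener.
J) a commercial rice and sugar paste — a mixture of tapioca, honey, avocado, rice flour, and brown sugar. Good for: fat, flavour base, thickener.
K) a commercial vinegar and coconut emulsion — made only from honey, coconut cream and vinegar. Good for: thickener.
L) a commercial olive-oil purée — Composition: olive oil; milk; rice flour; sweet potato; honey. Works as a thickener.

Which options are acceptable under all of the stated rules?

B, D, E

A: has crab, so not vegan — reject
B: honey is permitted under the vegan carve-out; nothing else excluded — keep
C: not usable as a thickener; has barley malt, so not kosher-for-Passover (and 1 more) — out
D: every rule checks out — valid
E: honey is permitted under the vegan carve-out; nothing else excluded — OK
F: has rice, so not rice-free — reject
G: has coconut cream, so not coconut-free — out
H: has egg, so not vegan; has wheat, so not kosher-for-Passover (and 1 more) — no
I: has fish sauce, so not vegan; has spelt, so not kosher-for-Passover (and 1 more) — out
J: has rice flour, so not rice-free — reject
K: has coconut cream, so not coconut-free — reject
L: has milk, so not vegan; has rice flour, so not rice-free — no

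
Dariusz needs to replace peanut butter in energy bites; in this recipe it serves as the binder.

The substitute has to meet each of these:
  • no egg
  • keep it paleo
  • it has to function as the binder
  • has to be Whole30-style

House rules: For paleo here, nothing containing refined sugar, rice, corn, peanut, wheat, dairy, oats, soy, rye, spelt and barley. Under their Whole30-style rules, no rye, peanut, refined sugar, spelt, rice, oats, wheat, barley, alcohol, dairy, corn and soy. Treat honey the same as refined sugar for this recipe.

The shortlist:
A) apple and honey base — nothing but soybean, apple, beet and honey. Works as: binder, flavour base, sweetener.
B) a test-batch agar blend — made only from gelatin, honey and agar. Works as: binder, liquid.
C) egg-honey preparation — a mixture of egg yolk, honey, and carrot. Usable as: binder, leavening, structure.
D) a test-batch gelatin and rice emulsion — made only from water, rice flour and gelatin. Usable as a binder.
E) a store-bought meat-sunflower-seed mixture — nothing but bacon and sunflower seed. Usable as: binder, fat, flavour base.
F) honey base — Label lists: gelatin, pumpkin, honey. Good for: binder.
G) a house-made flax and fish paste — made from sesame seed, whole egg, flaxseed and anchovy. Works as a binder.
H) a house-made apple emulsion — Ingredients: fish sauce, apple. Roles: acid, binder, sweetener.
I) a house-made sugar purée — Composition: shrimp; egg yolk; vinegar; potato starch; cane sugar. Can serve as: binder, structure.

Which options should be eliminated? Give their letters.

A: has honey, so not paleo; has honey, so not Whole30-style — reject
B: has honey, so not paleo; has honey, so not Whole30-style — reject
C: has honey, so not paleo; has honey, so not Whole30-style (and 1 more) — reject
D: has rice flour, so not paleo; has rice flour, so not Whole30-style — reject
E: works as a binder, paleo, Whole30-style — valid
F: has honey, so not paleo; has honey, so not Whole30-style — reject
G: has whole egg, so not egg-free — no
H: no egg, paleo — valid
I: has cane sugar, so not paleo; has cane sugar, so not Whole30-style (and 1 more) — out

A, B, C, D, F, G, I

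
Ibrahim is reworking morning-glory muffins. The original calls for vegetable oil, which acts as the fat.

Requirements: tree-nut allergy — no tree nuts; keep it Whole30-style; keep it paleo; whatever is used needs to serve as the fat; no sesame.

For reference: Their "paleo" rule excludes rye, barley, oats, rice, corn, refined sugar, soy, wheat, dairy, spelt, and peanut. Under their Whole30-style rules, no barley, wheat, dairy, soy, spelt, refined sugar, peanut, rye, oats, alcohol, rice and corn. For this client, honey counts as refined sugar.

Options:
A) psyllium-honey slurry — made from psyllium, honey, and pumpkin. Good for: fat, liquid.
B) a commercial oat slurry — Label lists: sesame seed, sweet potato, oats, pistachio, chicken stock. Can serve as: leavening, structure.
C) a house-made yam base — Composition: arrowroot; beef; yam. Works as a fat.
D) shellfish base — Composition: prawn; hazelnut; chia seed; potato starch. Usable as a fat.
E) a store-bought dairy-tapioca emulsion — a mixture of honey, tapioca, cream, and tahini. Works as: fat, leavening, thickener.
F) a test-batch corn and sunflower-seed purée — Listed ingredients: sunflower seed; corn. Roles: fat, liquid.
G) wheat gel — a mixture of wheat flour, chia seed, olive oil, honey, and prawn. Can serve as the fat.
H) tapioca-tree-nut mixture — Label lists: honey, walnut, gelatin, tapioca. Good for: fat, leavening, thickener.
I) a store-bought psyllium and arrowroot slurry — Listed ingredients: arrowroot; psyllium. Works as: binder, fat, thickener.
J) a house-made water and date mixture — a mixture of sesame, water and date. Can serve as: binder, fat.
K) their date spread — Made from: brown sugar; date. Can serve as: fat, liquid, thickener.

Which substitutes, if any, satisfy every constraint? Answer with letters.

C, I

A: has honey, so not paleo; has honey, so not Whole30-style — reject
B: not usable as a fat; has oats, so not paleo (and 3 more) — out
C: no sesame, no tree nuts — keep
D: has hazelnut, so not tree-nut-free — no
E: has cream, so not paleo; has cream, so not Whole30-style (and 1 more) — no
F: has corn, so not paleo; has corn, so not Whole30-style — out
G: has honey, so not paleo; has honey, so not Whole30-style — no
H: has honey, so not paleo; has honey, so not Whole30-style (and 1 more) — no
I: all constraints satisfied — OK
J: has sesame, so not sesame-free — no
K: has brown sugar, so not paleo; has brown sugar, so not Whole30-style — out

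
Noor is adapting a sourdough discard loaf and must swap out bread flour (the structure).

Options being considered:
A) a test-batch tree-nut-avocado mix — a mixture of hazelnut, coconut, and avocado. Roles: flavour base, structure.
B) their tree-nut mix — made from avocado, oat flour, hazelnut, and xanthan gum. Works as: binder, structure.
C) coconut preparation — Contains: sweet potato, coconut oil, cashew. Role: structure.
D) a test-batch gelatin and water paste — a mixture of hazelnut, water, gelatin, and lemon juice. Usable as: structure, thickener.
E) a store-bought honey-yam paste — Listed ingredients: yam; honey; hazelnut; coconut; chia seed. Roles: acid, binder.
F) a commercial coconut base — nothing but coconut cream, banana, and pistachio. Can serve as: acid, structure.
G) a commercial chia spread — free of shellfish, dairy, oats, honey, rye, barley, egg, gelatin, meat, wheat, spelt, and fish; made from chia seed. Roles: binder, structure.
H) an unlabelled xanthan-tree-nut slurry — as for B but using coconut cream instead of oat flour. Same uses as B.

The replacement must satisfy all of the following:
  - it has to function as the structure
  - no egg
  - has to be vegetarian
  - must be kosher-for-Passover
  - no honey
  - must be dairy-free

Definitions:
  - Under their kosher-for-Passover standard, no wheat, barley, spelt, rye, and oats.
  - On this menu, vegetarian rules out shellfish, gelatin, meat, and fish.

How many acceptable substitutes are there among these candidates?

A: works as a structure, no dairy, kosher-for-Passover — OK
B: has oat flour, so not kosher-for-Passover — no
C: all constraints satisfied — valid
D: has gelatin, so not vegetarian — reject
E: not usable as a structure; has honey, so not honey-free — out
F: only coconut cream, pistachio, and banana; none excluded — OK
G: vegetarian, kosher-for-Passover — OK
H: nothing on the exclusion list — OK

5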